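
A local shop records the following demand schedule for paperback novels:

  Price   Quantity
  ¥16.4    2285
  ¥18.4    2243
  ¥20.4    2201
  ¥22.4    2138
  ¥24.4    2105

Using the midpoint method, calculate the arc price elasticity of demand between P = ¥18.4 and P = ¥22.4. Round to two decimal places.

-0.24

At P = 18.4, Q = 2243; at P = 22.4, Q = 2138.
ΔQ = -105, ΔP = 4.0. Midpoints: P̄ = 20.40, Q̄ = 2190.5.
ε = (ΔQ/ΔP)(P̄/Q̄) = (-105/4.0)(20.40/2190.5).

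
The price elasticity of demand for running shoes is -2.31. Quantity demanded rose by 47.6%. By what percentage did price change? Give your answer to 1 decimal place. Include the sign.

%ΔP ≈ %ΔQ / ε = (47.6%)/(-2.31) = -20.61%.

-20.6%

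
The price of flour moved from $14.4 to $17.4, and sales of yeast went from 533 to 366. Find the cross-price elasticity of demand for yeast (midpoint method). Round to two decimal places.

-1.97

ΔQ_x = 366 − 533 = -167; ΔP_y = 17.4 − 14.4 = 3.0.
Midpoints: P̄_y = 15.90, Q̄_x = 449.5.
ε_xy = (ΔQ_x/ΔP_y)(P̄_y/Q̄_x) = (-167/3.0)(15.90/449.5).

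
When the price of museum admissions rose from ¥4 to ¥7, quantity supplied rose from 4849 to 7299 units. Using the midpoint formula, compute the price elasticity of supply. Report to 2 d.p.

0.74

ΔQ = 7299 − 4849 = 2450; ΔP = 7 − 4 = 3.
Midpoints: P̄ = 5.50, Q̄ = 6074.0.
ε_s = (ΔQ/ΔP)(P̄/Q̄) = (2450/3)(5.50/6074.0).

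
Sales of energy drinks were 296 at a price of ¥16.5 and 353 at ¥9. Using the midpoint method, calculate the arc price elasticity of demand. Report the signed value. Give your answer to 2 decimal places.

ΔQ = 353 − 296 = 57; ΔP = 9 − 16.5 = -7.5.
Midpoints: P̄ = 12.75, Q̄ = 324.5.
ε = (ΔQ/ΔP)(P̄/Q̄) = (57/-7.5)(12.75/324.5).

-0.30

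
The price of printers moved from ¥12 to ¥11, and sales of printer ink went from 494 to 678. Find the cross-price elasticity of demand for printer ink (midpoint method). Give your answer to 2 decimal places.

ΔQ_x = 678 − 494 = 184; ΔP_y = 11 − 12 = -1.
Midpoints: P̄_y = 11.50, Q̄_x = 586.0.
ε_xy = (ΔQ_x/ΔP_y)(P̄_y/Q̄_x) = (184/-1)(11.50/586.0).
ε_xy < 0, so the goods are complements.

-3.61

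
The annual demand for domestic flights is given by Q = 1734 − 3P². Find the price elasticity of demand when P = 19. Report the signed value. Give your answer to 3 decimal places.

At P = 19, Q = 651.
dQ/dP = −6P = -114.
ε = (dQ/dP)(P/Q) = (-114)(19/651).

-3.327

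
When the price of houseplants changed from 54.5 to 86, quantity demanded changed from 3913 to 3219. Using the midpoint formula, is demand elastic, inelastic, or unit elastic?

Arc ε ≈ -0.434.
|ε| = 0.43 < 1.

inelastic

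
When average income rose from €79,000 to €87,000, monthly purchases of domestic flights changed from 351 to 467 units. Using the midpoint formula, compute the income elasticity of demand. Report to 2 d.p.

2.94

ΔQ = 116, ΔI = 8000. Midpoints: Ī = 83,000, Q̄ = 409.0.
ε_I = (ΔQ/ΔI)(Ī/Q̄) = (116/8000)(83000/409.0).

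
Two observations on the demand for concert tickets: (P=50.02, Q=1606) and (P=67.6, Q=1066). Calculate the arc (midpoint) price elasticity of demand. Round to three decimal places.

-1.352

ΔQ = 1066 − 1606 = -540; ΔP = 67.6 − 50.02 = 17.58.
Midpoints: P̄ = 58.81, Q̄ = 1336.0.
ε = (ΔQ/ΔP)(P̄/Q̄) = (-540/17.58)(58.81/1336.0).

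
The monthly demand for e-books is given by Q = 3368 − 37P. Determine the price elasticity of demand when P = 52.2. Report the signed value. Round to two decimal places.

At P = 52.2, Q = 1436.600.
dQ/dP = −37.
ε = (dQ/dP)(P/Q) = (-37)(52.2/1436.600).
|ε| > 1, so demand is elastic at this price.

-1.34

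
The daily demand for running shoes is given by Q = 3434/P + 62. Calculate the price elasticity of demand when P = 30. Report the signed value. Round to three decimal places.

-0.649

At P = 30, Q = 176.467.
dQ/dP = −3434/P² = -3.816.
ε = (dQ/dP)(P/Q) = (-3.816)(30/176.467).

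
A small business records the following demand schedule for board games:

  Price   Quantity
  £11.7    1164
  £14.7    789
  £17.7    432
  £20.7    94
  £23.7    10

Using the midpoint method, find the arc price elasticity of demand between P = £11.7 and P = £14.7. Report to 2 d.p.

At P = 11.7, Q = 1164; at P = 14.7, Q = 789.
ΔQ = -375, ΔP = 3.0. Midpoints: P̄ = 13.20, Q̄ = 976.5.
ε = (ΔQ/ΔP)(P̄/Q̄) = (-375/3.0)(13.20/976.5).

-1.69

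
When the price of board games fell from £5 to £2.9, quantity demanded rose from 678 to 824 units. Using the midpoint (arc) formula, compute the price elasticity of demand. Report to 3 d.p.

ΔQ = 824 − 678 = 146; ΔP = 2.9 − 5 = -2.1.
Midpoints: P̄ = 3.95, Q̄ = 751.0.
ε = (ΔQ/ΔP)(P̄/Q̄) = (146/-2.1)(3.95/751.0).

-0.366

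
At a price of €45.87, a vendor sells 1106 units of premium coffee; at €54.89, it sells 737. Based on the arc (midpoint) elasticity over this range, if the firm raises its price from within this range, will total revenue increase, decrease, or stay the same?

Arc ε = (-369/9.02)(50.38/921.5) ≈ -2.237.
|ε| = 2.24 > 1, so demand is elastic. A price rise therefore reduces total revenue.

decrease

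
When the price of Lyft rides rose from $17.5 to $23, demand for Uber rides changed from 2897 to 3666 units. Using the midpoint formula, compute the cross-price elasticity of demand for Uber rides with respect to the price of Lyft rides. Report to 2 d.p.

ΔQ_x = 3666 − 2897 = 769; ΔP_y = 23 − 17.5 = 5.5.
Midpoints: P̄_y = 20.25, Q̄_x = 3281.5.
ε_xy = (ΔQ_x/ΔP_y)(P̄_y/Q̄_x) = (769/5.5)(20.25/3281.5).

0.86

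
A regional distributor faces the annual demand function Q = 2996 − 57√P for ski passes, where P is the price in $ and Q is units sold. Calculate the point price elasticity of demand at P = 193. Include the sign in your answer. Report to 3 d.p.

At P = 193, Q = 2204.131.
dQ/dP = −57/(2√P) = -2.051.
ε = (dQ/dP)(P/Q) = (-2.051)(193/2204.131).

-0.180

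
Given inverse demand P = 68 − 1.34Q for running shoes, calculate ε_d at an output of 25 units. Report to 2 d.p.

At Q = 25, P = 68 − 1.34(25) = 34.50.
dP/dQ = −1.34, so dQ/dP = 1/(−1.34) = -0.746.
ε = (dQ/dP)(P/Q) = (-0.746)(34.50/25).

-1.03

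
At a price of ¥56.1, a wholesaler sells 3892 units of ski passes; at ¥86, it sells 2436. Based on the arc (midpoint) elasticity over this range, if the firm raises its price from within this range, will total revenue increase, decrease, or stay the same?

decrease

Arc ε = (-1456/29.9)(71.05/3164.0) ≈ -1.093.
|ε| = 1.09 > 1, so demand is elastic. A price rise therefore reduces total revenue.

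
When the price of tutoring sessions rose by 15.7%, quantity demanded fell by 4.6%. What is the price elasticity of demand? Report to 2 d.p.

ε = %ΔQ / %ΔP = (-4.6)/(15.7) = -0.293.

-0.29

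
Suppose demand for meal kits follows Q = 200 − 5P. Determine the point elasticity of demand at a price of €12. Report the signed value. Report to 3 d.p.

-0.429

At P = 12, Q = 140.
dQ/dP = −5.
ε = (dQ/dP)(P/Q) = (-5)(12/140).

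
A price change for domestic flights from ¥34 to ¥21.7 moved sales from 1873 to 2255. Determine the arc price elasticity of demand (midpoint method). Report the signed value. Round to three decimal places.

-0.419

ΔQ = 2255 − 1873 = 382; ΔP = 21.7 − 34 = -12.3.
Midpoints: P̄ = 27.85, Q̄ = 2064.0.
ε = (ΔQ/ΔP)(P̄/Q̄) = (382/-12.3)(27.85/2064.0).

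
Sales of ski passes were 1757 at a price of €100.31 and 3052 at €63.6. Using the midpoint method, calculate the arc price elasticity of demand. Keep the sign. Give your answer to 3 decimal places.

ΔQ = 3052 − 1757 = 1295; ΔP = 63.6 − 100.31 = -36.71.
Midpoints: P̄ = 81.95, Q̄ = 2404.5.
ε = (ΔQ/ΔP)(P̄/Q̄) = (1295/-36.71)(81.95/2404.5).

-1.202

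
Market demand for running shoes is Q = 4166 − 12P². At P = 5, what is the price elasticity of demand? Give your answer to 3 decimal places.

At P = 5, Q = 3866.
dQ/dP = −24P = -120.
ε = (dQ/dP)(P/Q) = (-120)(5/3866).

-0.155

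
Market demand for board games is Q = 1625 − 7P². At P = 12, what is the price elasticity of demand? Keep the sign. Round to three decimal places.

-3.267

At P = 12, Q = 617.
dQ/dP = −14P = -168.
ε = (dQ/dP)(P/Q) = (-168)(12/617).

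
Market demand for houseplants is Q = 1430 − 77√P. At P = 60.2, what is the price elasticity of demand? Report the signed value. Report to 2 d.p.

-0.36

At P = 60.2, Q = 832.567.
dQ/dP = −77/(2√P) = -4.962.
ε = (dQ/dP)(P/Q) = (-4.962)(60.2/832.567).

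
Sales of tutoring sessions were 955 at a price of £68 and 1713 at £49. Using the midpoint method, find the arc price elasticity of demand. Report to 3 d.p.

-1.750

ΔQ = 1713 − 955 = 758; ΔP = 49 − 68 = -19.
Midpoints: P̄ = 58.50, Q̄ = 1334.0.
ε = (ΔQ/ΔP)(P̄/Q̄) = (758/-19)(58.50/1334.0).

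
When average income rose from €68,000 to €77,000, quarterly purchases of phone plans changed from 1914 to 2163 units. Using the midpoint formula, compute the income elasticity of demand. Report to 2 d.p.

ΔQ = 249, ΔI = 9000. Midpoints: Ī = 72,500, Q̄ = 2038.5.
ε_I = (ΔQ/ΔI)(Ī/Q̄) = (249/9000)(72500/2038.5).
ε_I > 0, so the good is normal.

0.98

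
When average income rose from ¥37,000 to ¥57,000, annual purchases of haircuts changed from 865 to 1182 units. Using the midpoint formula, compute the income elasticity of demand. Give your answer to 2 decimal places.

ΔQ = 317, ΔI = 20000. Midpoints: Ī = 47,000, Q̄ = 1023.5.
ε_I = (ΔQ/ΔI)(Ī/Q̄) = (317/20000)(47000/1023.5).

0.73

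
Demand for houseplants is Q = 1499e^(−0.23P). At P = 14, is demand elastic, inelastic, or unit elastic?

elastic

Q = 59.893, dQ/dP = -13.775.
ε = (dQ/dP)(P/Q) ≈ -3.220.
|ε| = 3.22 > 1.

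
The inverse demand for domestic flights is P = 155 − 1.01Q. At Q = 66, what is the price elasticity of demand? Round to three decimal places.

-1.325

At Q = 66, P = 155 − 1.01(66) = 88.34.
dP/dQ = −1.01, so dQ/dP = 1/(−1.01) = -0.990.
ε = (dQ/dP)(P/Q) = (-0.990)(88.34/66).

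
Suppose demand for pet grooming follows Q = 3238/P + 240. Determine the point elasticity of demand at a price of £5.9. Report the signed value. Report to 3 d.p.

At P = 5.9, Q = 788.814.
dQ/dP = −3238/P² = -93.019.
ε = (dQ/dP)(P/Q) = (-93.019)(5.9/788.814).

-0.696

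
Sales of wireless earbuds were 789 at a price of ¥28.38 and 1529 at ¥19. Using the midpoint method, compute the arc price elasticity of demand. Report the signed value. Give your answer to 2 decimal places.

-1.61

ΔQ = 1529 − 789 = 740; ΔP = 19 − 28.38 = -9.38.
Midpoints: P̄ = 23.69, Q̄ = 1159.0.
ε = (ΔQ/ΔP)(P̄/Q̄) = (740/-9.38)(23.69/1159.0).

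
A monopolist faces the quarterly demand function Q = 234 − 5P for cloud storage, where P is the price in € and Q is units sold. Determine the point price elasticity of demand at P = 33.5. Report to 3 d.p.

At P = 33.5, Q = 66.500.
dQ/dP = −5.
ε = (dQ/dP)(P/Q) = (-5)(33.5/66.500).
|ε| > 1, so demand is elastic at this price.

-2.519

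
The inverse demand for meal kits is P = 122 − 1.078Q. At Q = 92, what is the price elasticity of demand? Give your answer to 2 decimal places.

-0.23

At Q = 92, P = 122 − 1.078(92) = 22.82.
dP/dQ = −1.078, so dQ/dP = 1/(−1.078) = -0.928.
ε = (dQ/dP)(P/Q) = (-0.928)(22.82/92).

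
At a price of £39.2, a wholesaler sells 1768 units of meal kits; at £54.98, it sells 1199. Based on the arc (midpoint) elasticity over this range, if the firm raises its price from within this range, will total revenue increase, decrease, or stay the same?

Arc ε = (-569/15.78)(47.09/1483.5) ≈ -1.145.
|ε| = 1.14 > 1, so demand is elastic. A price rise therefore reduces total revenue.

decrease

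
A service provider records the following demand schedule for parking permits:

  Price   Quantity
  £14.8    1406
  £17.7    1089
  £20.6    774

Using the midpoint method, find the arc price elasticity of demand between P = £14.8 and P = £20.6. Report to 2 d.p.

-1.77

At P = 14.8, Q = 1406; at P = 20.6, Q = 774.
ΔQ = -632, ΔP = 5.8. Midpoints: P̄ = 17.70, Q̄ = 1090.0.
ε = (ΔQ/ΔP)(P̄/Q̄) = (-632/5.8)(17.70/1090.0).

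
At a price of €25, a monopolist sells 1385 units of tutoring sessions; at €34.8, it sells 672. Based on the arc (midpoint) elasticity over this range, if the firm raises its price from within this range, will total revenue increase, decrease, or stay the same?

decrease

Arc ε = (-713/9.8)(29.90/1028.5) ≈ -2.115.
|ε| = 2.12 > 1, so demand is elastic. A price rise therefore reduces total revenue.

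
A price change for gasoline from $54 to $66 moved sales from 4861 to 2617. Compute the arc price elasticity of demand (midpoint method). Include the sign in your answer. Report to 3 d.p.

ΔQ = 2617 − 4861 = -2244; ΔP = 66 − 54 = 12.
Midpoints: P̄ = 60.00, Q̄ = 3739.0.
ε = (ΔQ/ΔP)(P̄/Q̄) = (-2244/12)(60.00/3739.0).

-3.001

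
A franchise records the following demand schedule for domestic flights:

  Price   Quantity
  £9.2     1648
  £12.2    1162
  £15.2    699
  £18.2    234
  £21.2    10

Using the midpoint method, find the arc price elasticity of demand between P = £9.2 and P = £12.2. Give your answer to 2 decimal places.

-1.23

At P = 9.2, Q = 1648; at P = 12.2, Q = 1162.
ΔQ = -486, ΔP = 3.0. Midpoints: P̄ = 10.70, Q̄ = 1405.0.
ε = (ΔQ/ΔP)(P̄/Q̄) = (-486/3.0)(10.70/1405.0).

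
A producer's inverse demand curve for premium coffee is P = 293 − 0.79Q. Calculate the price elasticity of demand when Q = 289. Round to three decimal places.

At Q = 289, P = 293 − 0.79(289) = 64.69.
dP/dQ = −0.79, so dQ/dP = 1/(−0.79) = -1.266.
ε = (dQ/dP)(P/Q) = (-1.266)(64.69/289).

-0.283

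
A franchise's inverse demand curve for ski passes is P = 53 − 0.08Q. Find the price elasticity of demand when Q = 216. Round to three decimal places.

At Q = 216, P = 53 − 0.08(216) = 35.72.
dP/dQ = −0.08, so dQ/dP = 1/(−0.08) = -12.500.
ε = (dQ/dP)(P/Q) = (-12.500)(35.72/216).

-2.067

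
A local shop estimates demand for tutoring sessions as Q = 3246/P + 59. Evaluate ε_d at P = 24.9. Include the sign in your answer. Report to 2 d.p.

-0.69

At P = 24.9, Q = 189.361.
dQ/dP = −3246/P² = -5.235.
ε = (dQ/dP)(P/Q) = (-5.235)(24.9/189.361).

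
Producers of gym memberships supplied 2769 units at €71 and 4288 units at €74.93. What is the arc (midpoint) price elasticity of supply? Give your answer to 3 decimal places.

ΔQ = 4288 − 2769 = 1519; ΔP = 74.93 − 71 = 3.93.
Midpoints: P̄ = 72.97, Q̄ = 3528.5.
ε_s = (ΔQ/ΔP)(P̄/Q̄) = (1519/3.93)(72.97/3528.5).

7.993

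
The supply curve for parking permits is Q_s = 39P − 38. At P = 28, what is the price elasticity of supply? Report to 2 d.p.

At P = 28, Q_s = 1054.
dQ_s/dP = 39.
ε_s = (dQ_s/dP)(P/Q_s) = (39)(28/1054).

1.04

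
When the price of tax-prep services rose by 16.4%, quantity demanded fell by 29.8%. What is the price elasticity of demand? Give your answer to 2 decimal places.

-1.82

ε = %ΔQ / %ΔP = (-29.8)/(16.4) = -1.817.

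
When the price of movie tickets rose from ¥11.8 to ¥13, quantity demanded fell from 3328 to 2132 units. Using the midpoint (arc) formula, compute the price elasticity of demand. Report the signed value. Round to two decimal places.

ΔQ = 2132 − 3328 = -1196; ΔP = 13 − 11.8 = 1.2.
Midpoints: P̄ = 12.40, Q̄ = 2730.0.
ε = (ΔQ/ΔP)(P̄/Q̄) = (-1196/1.2)(12.40/2730.0).

-4.53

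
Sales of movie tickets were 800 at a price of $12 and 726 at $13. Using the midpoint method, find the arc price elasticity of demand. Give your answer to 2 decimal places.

ΔQ = 726 − 800 = -74; ΔP = 13 − 12 = 1.
Midpoints: P̄ = 12.50, Q̄ = 763.0.
ε = (ΔQ/ΔP)(P̄/Q̄) = (-74/1)(12.50/763.0).

-1.21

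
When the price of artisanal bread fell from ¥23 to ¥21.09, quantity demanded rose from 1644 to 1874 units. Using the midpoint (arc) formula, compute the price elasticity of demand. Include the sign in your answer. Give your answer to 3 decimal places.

-1.509

ΔQ = 1874 − 1644 = 230; ΔP = 21.09 − 23 = -1.91.
Midpoints: P̄ = 22.05, Q̄ = 1759.0.
ε = (ΔQ/ΔP)(P̄/Q̄) = (230/-1.91)(22.05/1759.0).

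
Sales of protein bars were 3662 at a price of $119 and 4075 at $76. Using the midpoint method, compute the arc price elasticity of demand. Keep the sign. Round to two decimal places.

ΔQ = 4075 − 3662 = 413; ΔP = 76 − 119 = -43.
Midpoints: P̄ = 97.50, Q̄ = 3868.5.
ε = (ΔQ/ΔP)(P̄/Q̄) = (413/-43)(97.50/3868.5).

-0.24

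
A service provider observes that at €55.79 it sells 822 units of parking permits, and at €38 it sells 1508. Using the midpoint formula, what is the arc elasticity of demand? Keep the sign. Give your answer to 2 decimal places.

ΔQ = 1508 − 822 = 686; ΔP = 38 − 55.79 = -17.79.
Midpoints: P̄ = 46.89, Q̄ = 1165.0.
ε = (ΔQ/ΔP)(P̄/Q̄) = (686/-17.79)(46.89/1165.0).

-1.55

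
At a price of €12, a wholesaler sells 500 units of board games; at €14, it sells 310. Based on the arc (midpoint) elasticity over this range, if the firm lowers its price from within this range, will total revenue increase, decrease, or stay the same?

increase

Arc ε = (-190/2)(13.00/405.0) ≈ -3.049.
|ε| = 3.05 > 1, so demand is elastic. A price cut therefore raises total revenue.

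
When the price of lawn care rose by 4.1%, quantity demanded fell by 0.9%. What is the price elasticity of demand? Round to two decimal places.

ε = %ΔQ / %ΔP = (-0.9)/(4.1) = -0.220.

-0.22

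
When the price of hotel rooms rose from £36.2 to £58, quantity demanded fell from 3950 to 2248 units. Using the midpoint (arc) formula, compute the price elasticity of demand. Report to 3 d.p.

-1.187

ΔQ = 2248 − 3950 = -1702; ΔP = 58 − 36.2 = 21.8.
Midpoints: P̄ = 47.10, Q̄ = 3099.0.
ε = (ΔQ/ΔP)(P̄/Q̄) = (-1702/21.8)(47.10/3099.0).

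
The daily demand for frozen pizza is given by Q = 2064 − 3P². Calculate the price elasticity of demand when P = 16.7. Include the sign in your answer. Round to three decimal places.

-1.363

At P = 16.7, Q = 1227.330.
dQ/dP = −6P = -100.200.
ε = (dQ/dP)(P/Q) = (-100.200)(16.7/1227.330).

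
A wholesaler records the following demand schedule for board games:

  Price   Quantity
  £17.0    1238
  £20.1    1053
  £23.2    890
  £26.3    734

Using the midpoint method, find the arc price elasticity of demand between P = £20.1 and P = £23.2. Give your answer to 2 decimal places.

-1.17

At P = 20.1, Q = 1053; at P = 23.2, Q = 890.
ΔQ = -163, ΔP = 3.1. Midpoints: P̄ = 21.65, Q̄ = 971.5.
ε = (ΔQ/ΔP)(P̄/Q̄) = (-163/3.1)(21.65/971.5).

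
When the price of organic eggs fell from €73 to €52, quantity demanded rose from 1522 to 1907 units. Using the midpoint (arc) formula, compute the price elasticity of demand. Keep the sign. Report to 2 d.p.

ΔQ = 1907 − 1522 = 385; ΔP = 52 − 73 = -21.
Midpoints: P̄ = 62.50, Q̄ = 1714.5.
ε = (ΔQ/ΔP)(P̄/Q̄) = (385/-21)(62.50/1714.5).

-0.67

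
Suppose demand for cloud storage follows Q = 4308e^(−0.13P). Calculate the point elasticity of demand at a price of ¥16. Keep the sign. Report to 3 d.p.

At P = 16, Q = 538.199.
dQ/dP = −0.13·4308e^(−0.13P) = −0.13Q = -69.966.
ε = (dQ/dP)(P/Q) = (-69.966)(16/538.199).
|ε| > 1, so demand is elastic at this price.

-2.080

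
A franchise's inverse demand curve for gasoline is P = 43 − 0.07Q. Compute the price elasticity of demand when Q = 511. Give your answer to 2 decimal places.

At Q = 511, P = 43 − 0.07(511) = 7.23.
dP/dQ = −0.07, so dQ/dP = 1/(−0.07) = -14.286.
ε = (dQ/dP)(P/Q) = (-14.286)(7.23/511).

-0.20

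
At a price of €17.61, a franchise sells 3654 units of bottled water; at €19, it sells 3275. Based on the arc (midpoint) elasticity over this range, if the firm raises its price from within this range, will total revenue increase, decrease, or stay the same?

decrease

Arc ε = (-379/1.39)(18.30/3464.5) ≈ -1.441.
|ε| = 1.44 > 1, so demand is elastic. A price rise therefore reduces total revenue.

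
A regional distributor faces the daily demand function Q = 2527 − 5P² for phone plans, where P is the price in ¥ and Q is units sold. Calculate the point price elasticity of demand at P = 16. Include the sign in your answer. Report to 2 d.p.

-2.05

At P = 16, Q = 1247.
dQ/dP = −10P = -160.
ε = (dQ/dP)(P/Q) = (-160)(16/1247).
|ε| > 1, so demand is elastic at this price.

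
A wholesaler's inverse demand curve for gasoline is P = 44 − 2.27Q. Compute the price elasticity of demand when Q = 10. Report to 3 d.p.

-0.938

At Q = 10, P = 44 − 2.27(10) = 21.30.
dP/dQ = −2.27, so dQ/dP = 1/(−2.27) = -0.441.
ε = (dQ/dP)(P/Q) = (-0.441)(21.30/10).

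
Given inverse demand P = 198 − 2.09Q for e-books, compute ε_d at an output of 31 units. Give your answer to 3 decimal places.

At Q = 31, P = 198 − 2.09(31) = 133.21.
dP/dQ = −2.09, so dQ/dP = 1/(−2.09) = -0.478.
ε = (dQ/dP)(P/Q) = (-0.478)(133.21/31).

-2.056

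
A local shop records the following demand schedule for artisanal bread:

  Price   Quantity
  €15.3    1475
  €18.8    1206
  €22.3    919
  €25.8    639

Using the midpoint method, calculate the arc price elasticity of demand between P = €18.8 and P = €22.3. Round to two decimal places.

At P = 18.8, Q = 1206; at P = 22.3, Q = 919.
ΔQ = -287, ΔP = 3.5. Midpoints: P̄ = 20.55, Q̄ = 1062.5.
ε = (ΔQ/ΔP)(P̄/Q̄) = (-287/3.5)(20.55/1062.5).

-1.59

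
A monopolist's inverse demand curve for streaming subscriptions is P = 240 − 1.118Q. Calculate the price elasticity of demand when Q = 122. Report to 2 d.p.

-0.76

At Q = 122, P = 240 − 1.118(122) = 103.60.
dP/dQ = −1.118, so dQ/dP = 1/(−1.118) = -0.894.
ε = (dQ/dP)(P/Q) = (-0.894)(103.60/122).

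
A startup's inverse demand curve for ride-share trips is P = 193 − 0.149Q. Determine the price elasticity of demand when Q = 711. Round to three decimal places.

-0.822

At Q = 711, P = 193 − 0.149(711) = 87.06.
dP/dQ = −0.149, so dQ/dP = 1/(−0.149) = -6.711.
ε = (dQ/dP)(P/Q) = (-6.711)(87.06/711).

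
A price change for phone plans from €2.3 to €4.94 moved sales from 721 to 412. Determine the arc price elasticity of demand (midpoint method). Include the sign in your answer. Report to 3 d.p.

ΔQ = 412 − 721 = -309; ΔP = 4.94 − 2.3 = 2.64.
Midpoints: P̄ = 3.62, Q̄ = 566.5.
ε = (ΔQ/ΔP)(P̄/Q̄) = (-309/2.64)(3.62/566.5).

-0.748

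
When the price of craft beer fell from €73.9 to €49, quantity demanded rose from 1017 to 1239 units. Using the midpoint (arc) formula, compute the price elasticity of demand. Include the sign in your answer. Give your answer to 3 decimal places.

ΔQ = 1239 − 1017 = 222; ΔP = 49 − 73.9 = -24.9.
Midpoints: P̄ = 61.45, Q̄ = 1128.0.
ε = (ΔQ/ΔP)(P̄/Q̄) = (222/-24.9)(61.45/1128.0).

-0.486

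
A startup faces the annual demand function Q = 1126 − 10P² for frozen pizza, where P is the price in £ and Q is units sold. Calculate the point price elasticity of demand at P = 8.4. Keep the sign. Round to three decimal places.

-3.357

At P = 8.4, Q = 420.400.
dQ/dP = −20P = -168.
ε = (dQ/dP)(P/Q) = (-168)(8.4/420.400).
|ε| > 1, so demand is elastic at this price.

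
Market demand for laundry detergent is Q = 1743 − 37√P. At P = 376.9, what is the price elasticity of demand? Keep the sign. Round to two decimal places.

At P = 376.9, Q = 1024.685.
dQ/dP = −37/(2√P) = -0.953.
ε = (dQ/dP)(P/Q) = (-0.953)(376.9/1024.685).
|ε| < 1, so demand is inelastic at this price.

-0.35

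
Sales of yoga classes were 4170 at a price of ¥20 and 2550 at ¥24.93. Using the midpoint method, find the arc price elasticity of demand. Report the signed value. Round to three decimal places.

-2.197

ΔQ = 2550 − 4170 = -1620; ΔP = 24.93 − 20 = 4.93.
Midpoints: P̄ = 22.46, Q̄ = 3360.0.
ε = (ΔQ/ΔP)(P̄/Q̄) = (-1620/4.93)(22.46/3360.0).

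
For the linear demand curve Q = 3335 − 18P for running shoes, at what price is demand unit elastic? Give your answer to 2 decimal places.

For linear demand Q = a − bP, ε = −bP/(a − bP). |ε| = 1 when bP = a − bP, i.e. P = a/(2b).
P = 3335/(2·18) = 3335/36 = 92.6389.

92.64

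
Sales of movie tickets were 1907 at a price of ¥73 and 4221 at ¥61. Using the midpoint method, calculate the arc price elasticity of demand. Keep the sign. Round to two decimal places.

ΔQ = 4221 − 1907 = 2314; ΔP = 61 − 73 = -12.
Midpoints: P̄ = 67.00, Q̄ = 3064.0.
ε = (ΔQ/ΔP)(P̄/Q̄) = (2314/-12)(67.00/3064.0).

-4.22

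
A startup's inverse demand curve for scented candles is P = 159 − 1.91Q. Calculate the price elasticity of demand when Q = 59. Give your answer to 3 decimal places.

-0.411

At Q = 59, P = 159 − 1.91(59) = 46.31.
dP/dQ = −1.91, so dQ/dP = 1/(−1.91) = -0.524.
ε = (dQ/dP)(P/Q) = (-0.524)(46.31/59).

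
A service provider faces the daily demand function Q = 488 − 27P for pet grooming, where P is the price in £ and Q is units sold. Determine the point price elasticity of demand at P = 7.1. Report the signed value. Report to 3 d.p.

-0.647

At P = 7.1, Q = 296.300.
dQ/dP = −27.
ε = (dQ/dP)(P/Q) = (-27)(7.1/296.300).
|ε| < 1, so demand is inelastic at this price.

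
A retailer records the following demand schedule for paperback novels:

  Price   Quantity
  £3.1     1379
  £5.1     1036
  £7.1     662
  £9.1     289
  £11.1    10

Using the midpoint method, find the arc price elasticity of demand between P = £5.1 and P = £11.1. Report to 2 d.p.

At P = 5.1, Q = 1036; at P = 11.1, Q = 10.
ΔQ = -1026, ΔP = 6.0. Midpoints: P̄ = 8.10, Q̄ = 523.0.
ε = (ΔQ/ΔP)(P̄/Q̄) = (-1026/6.0)(8.10/523.0).

-2.65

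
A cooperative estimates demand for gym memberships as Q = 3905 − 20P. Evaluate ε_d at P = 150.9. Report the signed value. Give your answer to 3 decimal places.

-3.402

At P = 150.9, Q = 887.
dQ/dP = −20.
ε = (dQ/dP)(P/Q) = (-20)(150.9/887).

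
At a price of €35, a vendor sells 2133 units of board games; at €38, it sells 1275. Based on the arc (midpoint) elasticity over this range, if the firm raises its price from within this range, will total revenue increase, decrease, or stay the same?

Arc ε = (-858/3)(36.50/1704.0) ≈ -6.126.
|ε| = 6.13 > 1, so demand is elastic. A price rise therefore reduces total revenue.

decrease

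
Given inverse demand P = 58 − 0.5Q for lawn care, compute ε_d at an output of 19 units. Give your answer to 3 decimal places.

-5.105

At Q = 19, P = 58 − 0.5(19) = 48.50.
dP/dQ = −0.5, so dQ/dP = 1/(−0.5) = -2.000.
ε = (dQ/dP)(P/Q) = (-2.000)(48.50/19).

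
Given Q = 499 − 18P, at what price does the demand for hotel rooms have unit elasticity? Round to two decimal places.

For linear demand Q = a − bP, ε = −bP/(a − bP). |ε| = 1 when bP = a − bP, i.e. P = a/(2b).
P = 499/(2·18) = 499/36 = 13.8611.

13.86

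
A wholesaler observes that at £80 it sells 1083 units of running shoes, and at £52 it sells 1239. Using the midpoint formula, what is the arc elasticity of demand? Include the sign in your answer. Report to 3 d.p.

-0.317

ΔQ = 1239 − 1083 = 156; ΔP = 52 − 80 = -28.
Midpoints: P̄ = 66.00, Q̄ = 1161.0.
ε = (ΔQ/ΔP)(P̄/Q̄) = (156/-28)(66.00/1161.0).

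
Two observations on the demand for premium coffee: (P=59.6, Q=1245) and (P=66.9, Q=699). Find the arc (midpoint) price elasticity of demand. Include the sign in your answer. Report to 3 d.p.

ΔQ = 699 − 1245 = -546; ΔP = 66.9 − 59.6 = 7.3.
Midpoints: P̄ = 63.25, Q̄ = 972.0.
ε = (ΔQ/ΔP)(P̄/Q̄) = (-546/7.3)(63.25/972.0).

-4.867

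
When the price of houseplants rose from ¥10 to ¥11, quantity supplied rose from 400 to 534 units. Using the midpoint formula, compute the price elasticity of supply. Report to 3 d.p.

ΔQ = 534 − 400 = 134; ΔP = 11 − 10 = 1.
Midpoints: P̄ = 10.50, Q̄ = 467.0.
ε_s = (ΔQ/ΔP)(P̄/Q̄) = (134/1)(10.50/467.0).

3.013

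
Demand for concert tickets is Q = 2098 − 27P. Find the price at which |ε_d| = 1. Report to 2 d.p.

38.85

For linear demand Q = a − bP, ε = −bP/(a − bP). |ε| = 1 when bP = a − bP, i.e. P = a/(2b).
P = 2098/(2·27) = 2098/54 = 38.8519.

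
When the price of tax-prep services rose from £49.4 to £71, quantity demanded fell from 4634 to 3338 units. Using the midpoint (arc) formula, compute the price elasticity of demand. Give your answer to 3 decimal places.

-0.906

ΔQ = 3338 − 4634 = -1296; ΔP = 71 − 49.4 = 21.6.
Midpoints: P̄ = 60.20, Q̄ = 3986.0.
ε = (ΔQ/ΔP)(P̄/Q̄) = (-1296/21.6)(60.20/3986.0).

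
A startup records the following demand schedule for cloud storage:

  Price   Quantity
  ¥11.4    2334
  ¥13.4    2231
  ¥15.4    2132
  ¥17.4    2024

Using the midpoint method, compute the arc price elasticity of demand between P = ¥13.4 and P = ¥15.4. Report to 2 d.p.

-0.33

At P = 13.4, Q = 2231; at P = 15.4, Q = 2132.
ΔQ = -99, ΔP = 2.0. Midpoints: P̄ = 14.40, Q̄ = 2181.5.
ε = (ΔQ/ΔP)(P̄/Q̄) = (-99/2.0)(14.40/2181.5).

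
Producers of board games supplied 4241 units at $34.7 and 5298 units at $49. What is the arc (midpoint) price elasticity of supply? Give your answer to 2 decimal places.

ΔQ = 5298 − 4241 = 1057; ΔP = 49 − 34.7 = 14.3.
Midpoints: P̄ = 41.85, Q̄ = 4769.5.
ε_s = (ΔQ/ΔP)(P̄/Q̄) = (1057/14.3)(41.85/4769.5).

0.65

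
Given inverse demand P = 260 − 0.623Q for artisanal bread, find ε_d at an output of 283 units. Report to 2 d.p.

At Q = 283, P = 260 − 0.623(283) = 83.69.
dP/dQ = −0.623, so dQ/dP = 1/(−0.623) = -1.605.
ε = (dQ/dP)(P/Q) = (-1.605)(83.69/283).

-0.47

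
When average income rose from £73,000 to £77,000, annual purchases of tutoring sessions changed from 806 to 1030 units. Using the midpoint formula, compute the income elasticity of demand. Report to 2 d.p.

ΔQ = 224, ΔI = 4000. Midpoints: Ī = 75,000, Q̄ = 918.0.
ε_I = (ΔQ/ΔI)(Ī/Q̄) = (224/4000)(75000/918.0).

4.58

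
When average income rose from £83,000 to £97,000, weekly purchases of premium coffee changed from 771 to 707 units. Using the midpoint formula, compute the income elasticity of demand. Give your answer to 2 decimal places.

-0.56

ΔQ = -64, ΔI = 14000. Midpoints: Ī = 90,000, Q̄ = 739.0.
ε_I = (ΔQ/ΔI)(Ī/Q̄) = (-64/14000)(90000/739.0).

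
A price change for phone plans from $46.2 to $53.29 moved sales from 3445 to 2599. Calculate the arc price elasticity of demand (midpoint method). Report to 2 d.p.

ΔQ = 2599 − 3445 = -846; ΔP = 53.29 − 46.2 = 7.09.
Midpoints: P̄ = 49.75, Q̄ = 3022.0.
ε = (ΔQ/ΔP)(P̄/Q̄) = (-846/7.09)(49.75/3022.0).

-1.96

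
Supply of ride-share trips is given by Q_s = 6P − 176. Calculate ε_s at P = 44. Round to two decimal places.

At P = 44, Q_s = 88.
dQ_s/dP = 6.
ε_s = (dQ_s/dP)(P/Q_s) = (6)(44/88).

3.00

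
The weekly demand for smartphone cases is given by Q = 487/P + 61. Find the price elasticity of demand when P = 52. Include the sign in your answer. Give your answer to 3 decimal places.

-0.133

At P = 52, Q = 70.365.
dQ/dP = −487/P² = -0.180.
ε = (dQ/dP)(P/Q) = (-0.180)(52/70.365).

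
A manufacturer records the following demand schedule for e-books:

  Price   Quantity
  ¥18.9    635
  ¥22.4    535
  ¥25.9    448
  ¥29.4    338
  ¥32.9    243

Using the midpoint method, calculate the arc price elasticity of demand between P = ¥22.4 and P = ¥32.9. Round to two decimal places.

-1.98

At P = 22.4, Q = 535; at P = 32.9, Q = 243.
ΔQ = -292, ΔP = 10.5. Midpoints: P̄ = 27.65, Q̄ = 389.0.
ε = (ΔQ/ΔP)(P̄/Q̄) = (-292/10.5)(27.65/389.0).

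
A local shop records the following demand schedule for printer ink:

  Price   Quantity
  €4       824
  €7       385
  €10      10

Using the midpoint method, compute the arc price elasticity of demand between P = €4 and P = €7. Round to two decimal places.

At P = 4, Q = 824; at P = 7, Q = 385.
ΔQ = -439, ΔP = 3. Midpoints: P̄ = 5.50, Q̄ = 604.5.
ε = (ΔQ/ΔP)(P̄/Q̄) = (-439/3)(5.50/604.5).

-1.33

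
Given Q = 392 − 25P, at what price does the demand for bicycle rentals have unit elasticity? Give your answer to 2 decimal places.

7.84

For linear demand Q = a − bP, ε = −bP/(a − bP). |ε| = 1 when bP = a − bP, i.e. P = a/(2b).
P = 392/(2·25) = 392/50 = 7.8400.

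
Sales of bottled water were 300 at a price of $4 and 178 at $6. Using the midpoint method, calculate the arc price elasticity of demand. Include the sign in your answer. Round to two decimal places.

-1.28

ΔQ = 178 − 300 = -122; ΔP = 6 − 4 = 2.
Midpoints: P̄ = 5.00, Q̄ = 239.0.
ε = (ΔQ/ΔP)(P̄/Q̄) = (-122/2)(5.00/239.0).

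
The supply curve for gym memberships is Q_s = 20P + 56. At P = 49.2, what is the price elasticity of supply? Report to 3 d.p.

At P = 49.2, Q_s = 1040.
dQ_s/dP = 20.
ε_s = (dQ_s/dP)(P/Q_s) = (20)(49.2/1040).

0.946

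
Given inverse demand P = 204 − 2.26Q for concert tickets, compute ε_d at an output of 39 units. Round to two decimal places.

-1.31

At Q = 39, P = 204 − 2.26(39) = 115.86.
dP/dQ = −2.26, so dQ/dP = 1/(−2.26) = -0.442.
ε = (dQ/dP)(P/Q) = (-0.442)(115.86/39).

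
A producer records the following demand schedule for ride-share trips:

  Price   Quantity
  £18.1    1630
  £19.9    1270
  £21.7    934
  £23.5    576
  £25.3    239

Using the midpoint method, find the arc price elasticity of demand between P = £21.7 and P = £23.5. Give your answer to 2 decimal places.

At P = 21.7, Q = 934; at P = 23.5, Q = 576.
ΔQ = -358, ΔP = 1.8. Midpoints: P̄ = 22.60, Q̄ = 755.0.
ε = (ΔQ/ΔP)(P̄/Q̄) = (-358/1.8)(22.60/755.0).

-5.95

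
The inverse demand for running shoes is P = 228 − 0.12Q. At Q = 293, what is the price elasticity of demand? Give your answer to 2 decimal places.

At Q = 293, P = 228 − 0.12(293) = 192.84.
dP/dQ = −0.12, so dQ/dP = 1/(−0.12) = -8.333.
ε = (dQ/dP)(P/Q) = (-8.333)(192.84/293).

-5.48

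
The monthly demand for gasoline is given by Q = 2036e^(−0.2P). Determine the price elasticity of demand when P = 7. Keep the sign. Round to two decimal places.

-1.40

At P = 7, Q = 502.071.
dQ/dP = −0.2·2036e^(−0.2P) = −0.2Q = -100.414.
ε = (dQ/dP)(P/Q) = (-100.414)(7/502.071).
|ε| > 1, so demand is elastic at this price.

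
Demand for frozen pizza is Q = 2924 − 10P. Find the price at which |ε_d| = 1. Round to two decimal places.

146.20

For linear demand Q = a − bP, ε = −bP/(a − bP). |ε| = 1 when bP = a − bP, i.e. P = a/(2b).
P = 2924/(2·10) = 2924/20 = 146.2000.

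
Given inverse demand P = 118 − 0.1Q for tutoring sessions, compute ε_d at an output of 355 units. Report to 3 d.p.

-2.324

At Q = 355, P = 118 − 0.1(355) = 82.50.
dP/dQ = −0.1, so dQ/dP = 1/(−0.1) = -10.000.
ε = (dQ/dP)(P/Q) = (-10.000)(82.50/355).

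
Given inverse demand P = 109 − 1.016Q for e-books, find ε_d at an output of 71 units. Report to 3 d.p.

At Q = 71, P = 109 − 1.016(71) = 36.86.
dP/dQ = −1.016, so dQ/dP = 1/(−1.016) = -0.984.
ε = (dQ/dP)(P/Q) = (-0.984)(36.86/71).

-0.511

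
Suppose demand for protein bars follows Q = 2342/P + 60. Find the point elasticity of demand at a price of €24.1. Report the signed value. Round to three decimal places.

-0.618

At P = 24.1, Q = 157.178.
dQ/dP = −2342/P² = -4.032.
ε = (dQ/dP)(P/Q) = (-4.032)(24.1/157.178).
|ε| < 1, so demand is inelastic at this price.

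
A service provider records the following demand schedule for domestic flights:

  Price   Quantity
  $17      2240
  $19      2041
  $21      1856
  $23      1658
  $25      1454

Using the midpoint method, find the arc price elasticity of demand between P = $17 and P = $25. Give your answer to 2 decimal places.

At P = 17, Q = 2240; at P = 25, Q = 1454.
ΔQ = -786, ΔP = 8. Midpoints: P̄ = 21.00, Q̄ = 1847.0.
ε = (ΔQ/ΔP)(P̄/Q̄) = (-786/8)(21.00/1847.0).

-1.12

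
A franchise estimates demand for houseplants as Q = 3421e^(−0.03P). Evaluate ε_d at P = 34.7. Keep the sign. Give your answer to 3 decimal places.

At P = 34.7, Q = 1207.960.
dQ/dP = −0.03·3421e^(−0.03P) = −0.03Q = -36.239.
ε = (dQ/dP)(P/Q) = (-36.239)(34.7/1207.960).

-1.041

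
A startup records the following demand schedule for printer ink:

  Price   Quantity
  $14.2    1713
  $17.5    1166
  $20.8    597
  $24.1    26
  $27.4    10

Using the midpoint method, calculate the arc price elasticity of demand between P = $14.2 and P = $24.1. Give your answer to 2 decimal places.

At P = 14.2, Q = 1713; at P = 24.1, Q = 26.
ΔQ = -1687, ΔP = 9.9. Midpoints: P̄ = 19.15, Q̄ = 869.5.
ε = (ΔQ/ΔP)(P̄/Q̄) = (-1687/9.9)(19.15/869.5).

-3.75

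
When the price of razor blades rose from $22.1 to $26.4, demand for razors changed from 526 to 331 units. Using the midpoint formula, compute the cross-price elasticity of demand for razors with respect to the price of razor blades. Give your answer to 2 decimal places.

ΔQ_x = 331 − 526 = -195; ΔP_y = 26.4 − 22.1 = 4.3.
Midpoints: P̄_y = 24.25, Q̄_x = 428.5.
ε_xy = (ΔQ_x/ΔP_y)(P̄_y/Q̄_x) = (-195/4.3)(24.25/428.5).

-2.57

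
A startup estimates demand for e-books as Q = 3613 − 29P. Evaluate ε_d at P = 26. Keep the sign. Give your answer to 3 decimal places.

At P = 26, Q = 2859.
dQ/dP = −29.
ε = (dQ/dP)(P/Q) = (-29)(26/2859).
|ε| < 1, so demand is inelastic at this price.

-0.264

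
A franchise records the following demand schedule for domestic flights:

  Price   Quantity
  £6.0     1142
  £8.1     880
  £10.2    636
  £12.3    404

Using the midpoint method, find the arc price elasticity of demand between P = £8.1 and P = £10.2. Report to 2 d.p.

At P = 8.1, Q = 880; at P = 10.2, Q = 636.
ΔQ = -244, ΔP = 2.1. Midpoints: P̄ = 9.15, Q̄ = 758.0.
ε = (ΔQ/ΔP)(P̄/Q̄) = (-244/2.1)(9.15/758.0).

-1.40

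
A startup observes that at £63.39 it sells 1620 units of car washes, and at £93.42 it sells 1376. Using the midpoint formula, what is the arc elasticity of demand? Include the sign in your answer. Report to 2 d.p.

-0.43

ΔQ = 1376 − 1620 = -244; ΔP = 93.42 − 63.39 = 30.03.
Midpoints: P̄ = 78.41, Q̄ = 1498.0.
ε = (ΔQ/ΔP)(P̄/Q̄) = (-244/30.03)(78.41/1498.0).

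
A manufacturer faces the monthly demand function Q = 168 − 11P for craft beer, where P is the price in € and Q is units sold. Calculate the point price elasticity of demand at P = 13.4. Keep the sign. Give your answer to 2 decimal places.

At P = 13.4, Q = 20.600.
dQ/dP = −11.
ε = (dQ/dP)(P/Q) = (-11)(13.4/20.600).

-7.16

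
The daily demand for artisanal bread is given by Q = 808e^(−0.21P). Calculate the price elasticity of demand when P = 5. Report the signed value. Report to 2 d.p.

-1.05

At P = 5, Q = 282.750.
dQ/dP = −0.21·808e^(−0.21P) = −0.21Q = -59.377.
ε = (dQ/dP)(P/Q) = (-59.377)(5/282.750).
|ε| > 1, so demand is elastic at this price.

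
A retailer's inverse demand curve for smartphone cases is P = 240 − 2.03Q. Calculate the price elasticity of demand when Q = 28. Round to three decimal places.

At Q = 28, P = 240 − 2.03(28) = 183.16.
dP/dQ = −2.03, so dQ/dP = 1/(−2.03) = -0.493.
ε = (dQ/dP)(P/Q) = (-0.493)(183.16/28).

-3.222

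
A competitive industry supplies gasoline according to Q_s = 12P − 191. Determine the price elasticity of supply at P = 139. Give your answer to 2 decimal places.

1.13

At P = 139, Q_s = 1477.
dQ_s/dP = 12.
ε_s = (dQ_s/dP)(P/Q_s) = (12)(139/1477).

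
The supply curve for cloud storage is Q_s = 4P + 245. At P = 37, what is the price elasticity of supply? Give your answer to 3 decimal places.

0.377

At P = 37, Q_s = 393.
dQ_s/dP = 4.
ε_s = (dQ_s/dP)(P/Q_s) = (4)(37/393).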